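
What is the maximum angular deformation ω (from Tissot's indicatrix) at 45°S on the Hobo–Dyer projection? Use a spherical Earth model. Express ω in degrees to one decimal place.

Hobo–Dyer is a cylindrical equal-area projection with standard parallels at ±37.5°. A cylindrical equal-area projection with standard parallel φ₀ has meridian scale h = cos φ / cos φ₀ and parallel scale k = cos φ₀ / cos φ (so areas are preserved, h·k = 1).
At 45°: h = 0.8913, k = 1.122; principal scales a = 1.122, b = 0.8913.
sin(ω/2) = (a − b)/(a + b) = 0.2307/2.013 = 0.1146, so ω = 2 arcsin(0.1146) ≈ 13.2°.

13.2°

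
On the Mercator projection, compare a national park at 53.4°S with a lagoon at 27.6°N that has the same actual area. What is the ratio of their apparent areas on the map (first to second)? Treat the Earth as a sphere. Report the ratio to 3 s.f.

2.21

Mercator is conformal with k = sec φ, so areal scale = k² = sec²φ.
At 53.4°: sec²(53.4°) = 1/0.5962² = 2.813.
At 27.6°: sec²(27.6°) = 1/0.8862² = 1.273.
Ratio = 2.813/1.273 = cos²(27.6°)/cos²(53.4°) ≈ 2.21.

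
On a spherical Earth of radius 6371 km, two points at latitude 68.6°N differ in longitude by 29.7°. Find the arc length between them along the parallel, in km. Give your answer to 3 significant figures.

1210 km

Arc length along a parallel = R cos φ · Δλ (with Δλ in radians).
= 6371 × cos 68.6° × (29.7° × π/180) = 6371 × 0.3649 × 0.5184 ≈ 1210 km.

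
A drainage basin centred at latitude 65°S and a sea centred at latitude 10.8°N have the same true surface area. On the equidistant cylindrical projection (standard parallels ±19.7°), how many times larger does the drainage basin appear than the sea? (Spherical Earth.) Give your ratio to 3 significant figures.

In the equirectangular projection with standard parallel φ₀ = 19.7° (x = Rλ cos φ₀, y = Rφ), meridians are true-scale (h = 1) and the parallel scale is k = cos φ₀ / cos φ.
Areal scale at 65°: h·k = 1.000 × 2.228 = 2.228.
Areal scale at 10.8°: h·k = 1.000 × 0.9584 = 0.9584.
Ratio = 2.228/0.9584 ≈ 2.32.

2.32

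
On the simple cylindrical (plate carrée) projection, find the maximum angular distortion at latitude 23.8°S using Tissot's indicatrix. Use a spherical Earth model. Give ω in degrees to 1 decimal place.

5.1°

For the equirectangular projection with φ₀ = 0 (plate carrée), h = 1 along meridians and k = sec φ along parallels.
At 23.8°: h = 1.000, k = 1.093; principal scales a = 1.093, b = 1.000.
sin(ω/2) = (a − b)/(a + b) = 0.09294/2.093 = 0.04441, so ω = 2 arcsin(0.04441) ≈ 5.1°.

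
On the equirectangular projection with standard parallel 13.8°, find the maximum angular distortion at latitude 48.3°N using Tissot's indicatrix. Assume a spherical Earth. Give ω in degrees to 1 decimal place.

With standard parallel φ₀ = 13.8°, the equirectangular projection gives x = Rλ cos φ₀, y = Rφ, so h = 1 and k = cos 13.8° / cos φ.
At 48.3°: h = 1.000, k = 1.460; principal scales a = 1.460, b = 1.000.
sin(ω/2) = (a − b)/(a + b) = 0.4598/2.460 = 0.1869, so ω = 2 arcsin(0.1869) ≈ 21.5°.

21.5°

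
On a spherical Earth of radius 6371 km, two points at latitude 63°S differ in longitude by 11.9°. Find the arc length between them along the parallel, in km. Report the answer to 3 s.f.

601 km

Arc length along a parallel = R cos φ · Δλ (with Δλ in radians).
= 6371 × cos 63° × (11.9° × π/180) = 6371 × 0.4540 × 0.2077 ≈ 601 km.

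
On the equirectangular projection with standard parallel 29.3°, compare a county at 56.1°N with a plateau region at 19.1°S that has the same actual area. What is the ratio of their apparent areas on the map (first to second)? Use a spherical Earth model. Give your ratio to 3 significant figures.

1.69

The equidistant cylindrical projection with φ₀ = 29.3° has h = 1 (meridians true) and k = cos φ₀ / cos φ along parallels.
Areal scale at 56.1°: h·k = 1.000 × 1.564 = 1.564.
Areal scale at 19.1°: h·k = 1.000 × 0.9229 = 0.9229.
Ratio = 1.564/0.9229 ≈ 1.69.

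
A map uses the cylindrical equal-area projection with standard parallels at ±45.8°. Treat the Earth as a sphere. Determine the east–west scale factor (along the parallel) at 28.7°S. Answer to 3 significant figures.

0.795

For cylindrical equal-area with standard parallel φ₀, h = cos φ / cos φ₀ and k = cos φ₀ / cos φ, so h·k = 1.
k = cos 45.8° / cos 28.7° = 0.6972/0.8771 = 0.7948.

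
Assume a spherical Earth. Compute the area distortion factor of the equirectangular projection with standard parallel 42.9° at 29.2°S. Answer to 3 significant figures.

The equidistant cylindrical projection with φ₀ = 42.9° has h = 1 (meridians true) and k = cos φ₀ / cos φ along parallels.
Areal scale = h·k = 1 × cos φ₀ / cos φ; at 29.2°, h = 1.000, k = 0.8392, so h·k = 0.8392.

0.839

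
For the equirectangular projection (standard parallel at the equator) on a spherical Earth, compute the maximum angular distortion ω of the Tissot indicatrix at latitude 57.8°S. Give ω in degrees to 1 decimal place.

For the equirectangular projection with φ₀ = 0 (plate carrée), h = 1 along meridians and k = sec φ along parallels.
At 57.8°: h = 1.000, k = 1.877; principal scales a = 1.877, b = 1.000.
sin(ω/2) = (a − b)/(a + b) = 0.8766/2.877 = 0.3047, so ω = 2 arcsin(0.3047) ≈ 35.5°.

35.5°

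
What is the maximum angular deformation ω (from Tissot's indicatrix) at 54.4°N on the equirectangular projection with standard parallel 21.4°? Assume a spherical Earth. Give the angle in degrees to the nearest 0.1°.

The equidistant cylindrical projection with φ₀ = 21.4° has h = 1 (meridians true) and k = cos φ₀ / cos φ along parallels.
At 54.4°: h = 1.000, k = 1.599; principal scales a = 1.599, b = 1.000.
sin(ω/2) = (a − b)/(a + b) = 0.5994/2.599 = 0.2306, so ω = 2 arcsin(0.2306) ≈ 26.7°.

26.7°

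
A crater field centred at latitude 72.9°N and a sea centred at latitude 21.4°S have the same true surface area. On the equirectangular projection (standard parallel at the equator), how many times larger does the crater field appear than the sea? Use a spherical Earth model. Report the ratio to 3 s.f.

For the equirectangular projection with φ₀ = 0 (plate carrée), h = 1 along meridians and k = sec φ along parallels.
Areal scale at 72.9°: h·k = 1.000 × 3.401 = 3.401.
Areal scale at 21.4°: h·k = 1.000 × 1.074 = 1.074.
Ratio = 3.401/1.074 ≈ 3.17.

3.17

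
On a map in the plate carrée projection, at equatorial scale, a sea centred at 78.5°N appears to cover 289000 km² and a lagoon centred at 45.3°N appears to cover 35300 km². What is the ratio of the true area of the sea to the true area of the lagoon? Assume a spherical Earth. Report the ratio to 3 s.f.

On the plate carrée, areal scale = h·k = 1 × sec φ, so true area = apparent × cos φ.
True area of sea: 289000 × cos(78.5°) = 289000 × 0.1994 = 57620 km².
True area of lagoon: 35300 × cos(45.3°) = 35300 × 0.7034 = 24830 km².
Ratio = 57620 / 24830 ≈ 2.32.

2.32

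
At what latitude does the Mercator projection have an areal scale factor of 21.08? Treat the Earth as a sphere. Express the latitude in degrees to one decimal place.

77.4°

Mercator areal scale is sec²φ.
sec²φ = 21.08  ⇒  cos²φ = 0.04744  ⇒  cos φ = 0.2178.
φ = arccos(0.2178) ≈ 77.4°.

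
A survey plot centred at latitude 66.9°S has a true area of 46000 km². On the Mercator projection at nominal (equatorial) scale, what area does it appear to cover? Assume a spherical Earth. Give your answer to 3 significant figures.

299000 km²

The Mercator projection is conformal; its linear scale factor is the same in every direction and equals sec φ = 1/cos φ.
Areal scale = k² = sec²φ = 1/cos²(66.9°) = 1/0.3923² = 6.497.
Apparent area = 46000 × 6.497 ≈ 299000 km².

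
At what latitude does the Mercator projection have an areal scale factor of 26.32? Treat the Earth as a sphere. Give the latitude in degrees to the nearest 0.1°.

Mercator areal scale is sec²φ.
sec²φ = 26.32  ⇒  cos²φ = 0.03799  ⇒  cos φ = 0.1949.
φ = arccos(0.1949) ≈ 78.8°.

78.8°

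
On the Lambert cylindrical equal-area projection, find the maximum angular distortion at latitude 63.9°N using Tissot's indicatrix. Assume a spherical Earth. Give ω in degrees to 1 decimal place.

The Lambert cylindrical equal-area projection is the cylindrical equal-area projection with its standard parallel at the equator (φ₀ = 0). Cylindrical equal-area (φ₀ = 0°): h = cos φ / cos 0° along meridians, k = cos 0° / cos φ along parallels; h·k = 1.
At 63.9°: h = 0.4399, k = 2.273; principal scales a = 2.273, b = 0.4399.
sin(ω/2) = (a − b)/(a + b) = 1.833/2.713 = 0.6757, so ω = 2 arcsin(0.6757) ≈ 85.0°.

85.0°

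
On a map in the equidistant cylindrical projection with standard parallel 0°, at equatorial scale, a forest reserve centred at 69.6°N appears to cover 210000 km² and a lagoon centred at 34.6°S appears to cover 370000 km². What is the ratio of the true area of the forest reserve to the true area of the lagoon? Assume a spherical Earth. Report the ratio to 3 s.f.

On the plate carrée, areal scale = h·k = 1 × sec φ, so true area = apparent × cos φ.
True area of forest reserve: 210000 × cos(69.6°) = 210000 × 0.3486 = 73200 km².
True area of lagoon: 370000 × cos(34.6°) = 370000 × 0.8231 = 304600 km².
Ratio = 73200 / 304600 ≈ 0.240.

0.240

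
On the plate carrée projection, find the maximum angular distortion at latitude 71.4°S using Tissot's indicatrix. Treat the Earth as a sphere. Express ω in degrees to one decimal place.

62.2°

Plate carrée maps x = Rλ, y = Rφ. The meridian scale is h = 1 and the parallel scale is k = 1/cos φ = sec φ.
At 71.4°: h = 1.000, k = 3.135; principal scales a = 3.135, b = 1.000.
sin(ω/2) = (a − b)/(a + b) = 2.135/4.135 = 0.5163, so ω = 2 arcsin(0.5163) ≈ 62.2°.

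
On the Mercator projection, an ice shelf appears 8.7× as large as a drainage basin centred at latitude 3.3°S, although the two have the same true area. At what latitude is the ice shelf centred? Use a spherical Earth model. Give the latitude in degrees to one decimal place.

On Mercator, (apparent₁)/(apparent₂) = sec²φ₁ / sec²φ₂ when true areas are equal.
cos²φ₂ / cos²φ₁ = 8.7  ⇒  cos φ₁ = cos 3.3° / √8.7 = 0.9983/2.950 = 0.3385.
φ₁ = arccos(0.3385) ≈ 70.2°.

70.2°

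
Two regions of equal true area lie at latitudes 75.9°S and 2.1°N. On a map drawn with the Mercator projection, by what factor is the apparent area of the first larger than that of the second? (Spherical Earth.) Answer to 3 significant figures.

16.8

Mercator is conformal with k = sec φ, so areal scale = k² = sec²φ.
At 75.9°: sec²(75.9°) = 1/0.2436² = 16.85.
At 2.1°: sec²(2.1°) = 1/0.9993² = 1.001.
Ratio = 16.85/1.001 = cos²(2.1°)/cos²(75.9°) ≈ 16.8.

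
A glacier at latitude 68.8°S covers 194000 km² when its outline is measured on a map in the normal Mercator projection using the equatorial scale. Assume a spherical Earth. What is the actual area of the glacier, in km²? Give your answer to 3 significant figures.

25400 km²

For Mercator, h = k = sec φ (a conformal cylindrical projection has a single point scale, 1/cos φ).
Areal scale = k² = sec²φ = 1/cos²(68.8°) = 1/0.3616² = 7.647.
True area = apparent / (areal scale) = 194000 / 7.647 ≈ 25400 km².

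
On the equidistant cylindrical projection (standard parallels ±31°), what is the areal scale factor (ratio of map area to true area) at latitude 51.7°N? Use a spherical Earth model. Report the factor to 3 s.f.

1.38

The equidistant cylindrical projection with φ₀ = 31° has h = 1 (meridians true) and k = cos φ₀ / cos φ along parallels.
Areal scale = h·k = 1 × cos φ₀ / cos φ; at 51.7°, h = 1.000, k = 1.383, so h·k = 1.383.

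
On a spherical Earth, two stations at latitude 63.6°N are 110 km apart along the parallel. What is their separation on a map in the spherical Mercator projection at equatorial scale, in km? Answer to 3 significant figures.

For Mercator, h = k = sec φ (a conformal cylindrical projection has a single point scale, 1/cos φ).
Along the parallel, k = sec 63.6° = 1/0.4446 = 2.249.
Map distance = 110 × 2.249 ≈ 247 km.

247 km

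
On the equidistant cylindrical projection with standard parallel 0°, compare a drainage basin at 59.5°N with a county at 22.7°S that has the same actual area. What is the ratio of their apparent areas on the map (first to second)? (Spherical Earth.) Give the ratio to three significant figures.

For the equirectangular projection with φ₀ = 0 (plate carrée), h = 1 along meridians and k = sec φ along parallels.
Areal scale at 59.5°: h·k = 1.000 × 1.970 = 1.970.
Areal scale at 22.7°: h·k = 1.000 × 1.084 = 1.084.
Ratio = 1.970/1.084 ≈ 1.82.

1.82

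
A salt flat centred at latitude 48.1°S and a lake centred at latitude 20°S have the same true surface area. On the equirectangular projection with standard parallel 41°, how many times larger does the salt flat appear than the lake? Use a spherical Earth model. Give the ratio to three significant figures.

In the equirectangular projection with standard parallel φ₀ = 41° (x = Rλ cos φ₀, y = Rφ), meridians are true-scale (h = 1) and the parallel scale is k = cos φ₀ / cos φ.
Areal scale at 48.1°: h·k = 1.000 × 1.130 = 1.130.
Areal scale at 20°: h·k = 1.000 × 0.8031 = 0.8031.
Ratio = 1.130/0.8031 ≈ 1.41.

1.41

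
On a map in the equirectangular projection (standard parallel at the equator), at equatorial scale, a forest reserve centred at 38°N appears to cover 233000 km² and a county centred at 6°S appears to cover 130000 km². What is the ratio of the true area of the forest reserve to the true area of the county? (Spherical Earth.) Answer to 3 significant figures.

1.42

Plate carrée has h = 1 and k = sec φ, giving areal scale sec φ; true area = (apparent area) · cos φ.
True area of forest reserve: 233000 × cos(38°) = 233000 × 0.7880 = 183600 km².
True area of county: 130000 × cos(6°) = 130000 × 0.9945 = 129300 km².
Ratio = 183600 / 129300 ≈ 1.42.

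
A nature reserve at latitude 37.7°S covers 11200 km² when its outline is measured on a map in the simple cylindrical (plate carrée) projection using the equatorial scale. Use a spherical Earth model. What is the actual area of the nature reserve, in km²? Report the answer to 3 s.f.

8860 km²

In the plate carrée (x = Rλ, y = Rφ), meridians are true-scale (h = 1) and parallels are stretched by k = sec φ.
Areal scale = h·k = 1 × sec φ; at 37.7°, h = 1.000, k = 1.264, so h·k = 1.264.
True area = apparent / (areal scale) = 11200 / 1.264 ≈ 8860 km².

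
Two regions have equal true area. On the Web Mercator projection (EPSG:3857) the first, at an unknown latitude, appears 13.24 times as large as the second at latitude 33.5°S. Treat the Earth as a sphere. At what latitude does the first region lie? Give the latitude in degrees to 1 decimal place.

76.8°

Mercator areal scale is sec²φ, so apparent-area ratio = sec²φ₁ / sec²φ₂ = cos²φ₂ / cos²φ₁.
cos²φ₂ / cos²φ₁ = 13.24  ⇒  cos φ₁ = cos 33.5° / √13.24 = 0.8339/3.639 = 0.2292.
φ₁ = arccos(0.2292) ≈ 76.8°.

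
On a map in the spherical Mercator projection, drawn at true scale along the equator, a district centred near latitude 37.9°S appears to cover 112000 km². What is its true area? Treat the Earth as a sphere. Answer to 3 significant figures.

For Mercator, h = k = sec φ (a conformal cylindrical projection has a single point scale, 1/cos φ).
Areal scale = k² = sec²φ = 1/cos²(37.9°) = 1/0.7891² = 1.606.
True area = apparent / (areal scale) = 112000 / 1.606 ≈ 69700 km².

69700 km²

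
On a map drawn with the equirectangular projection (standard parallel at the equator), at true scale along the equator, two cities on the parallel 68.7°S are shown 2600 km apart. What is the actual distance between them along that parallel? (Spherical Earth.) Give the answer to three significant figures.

944 km

In the plate carrée (x = Rλ, y = Rφ), meridians are true-scale (h = 1) and parallels are stretched by k = sec φ.
Along the parallel at 68.7°, map distances are exaggerated by k = sec 68.7° = 2.753.
True distance = 2600 / 2.753 = 2600 × cos 68.7° ≈ 944 km.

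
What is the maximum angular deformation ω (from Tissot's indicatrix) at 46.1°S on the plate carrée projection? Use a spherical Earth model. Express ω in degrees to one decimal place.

Plate carrée maps x = Rλ, y = Rφ. The meridian scale is h = 1 and the parallel scale is k = 1/cos φ = sec φ.
At 46.1°: h = 1.000, k = 1.442; principal scales a = 1.442, b = 1.000.
sin(ω/2) = (a − b)/(a + b) = 0.4422/2.442 = 0.1811, so ω = 2 arcsin(0.1811) ≈ 20.9°.

20.9°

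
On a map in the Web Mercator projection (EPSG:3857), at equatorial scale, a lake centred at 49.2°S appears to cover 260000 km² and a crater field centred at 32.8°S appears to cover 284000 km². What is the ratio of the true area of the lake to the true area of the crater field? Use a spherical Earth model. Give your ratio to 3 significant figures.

Since Mercator area scale is 1/cos²φ, the true area equals the apparent area multiplied by cos²φ.
True area of lake: 260000 × cos²(49.2°) = 260000 × 0.4270 = 111000 km².
True area of crater field: 284000 × cos²(32.8°) = 284000 × 0.7066 = 200700 km².
Ratio = 111000 / 200700 ≈ 0.553.

0.553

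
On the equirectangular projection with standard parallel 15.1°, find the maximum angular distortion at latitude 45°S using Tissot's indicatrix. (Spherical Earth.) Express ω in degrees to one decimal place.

The equidistant cylindrical projection with φ₀ = 15.1° has h = 1 (meridians true) and k = cos φ₀ / cos φ along parallels.
At 45°: h = 1.000, k = 1.365; principal scales a = 1.365, b = 1.000.
sin(ω/2) = (a − b)/(a + b) = 0.3654/2.365 = 0.1545, so ω = 2 arcsin(0.1545) ≈ 17.8°.

17.8°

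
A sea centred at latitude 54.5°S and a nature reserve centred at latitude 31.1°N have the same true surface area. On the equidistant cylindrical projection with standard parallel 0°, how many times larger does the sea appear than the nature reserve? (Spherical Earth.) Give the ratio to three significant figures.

For the equirectangular projection with φ₀ = 0 (plate carrée), h = 1 along meridians and k = sec φ along parallels.
Areal scale at 54.5°: h·k = 1.000 × 1.722 = 1.722.
Areal scale at 31.1°: h·k = 1.000 × 1.168 = 1.168.
Ratio = 1.722/1.168 ≈ 1.47.

1.47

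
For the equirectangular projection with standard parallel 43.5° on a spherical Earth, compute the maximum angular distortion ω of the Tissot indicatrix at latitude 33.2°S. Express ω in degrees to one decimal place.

The equidistant cylindrical projection with φ₀ = 43.5° has h = 1 (meridians true) and k = cos φ₀ / cos φ along parallels.
At 33.2°: h = 1.000, k = 0.8669; principal scales a = 1.000, b = 0.8669.
sin(ω/2) = (a − b)/(a + b) = 0.1331/1.867 = 0.07131, so ω = 2 arcsin(0.07131) ≈ 8.2°.

8.2°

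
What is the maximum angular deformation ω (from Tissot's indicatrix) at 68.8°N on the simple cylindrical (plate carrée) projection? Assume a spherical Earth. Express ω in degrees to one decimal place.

55.9°

For the equirectangular projection with φ₀ = 0 (plate carrée), h = 1 along meridians and k = sec φ along parallels.
At 68.8°: h = 1.000, k = 2.765; principal scales a = 2.765, b = 1.000.
sin(ω/2) = (a − b)/(a + b) = 1.765/3.765 = 0.4688, so ω = 2 arcsin(0.4688) ≈ 55.9°.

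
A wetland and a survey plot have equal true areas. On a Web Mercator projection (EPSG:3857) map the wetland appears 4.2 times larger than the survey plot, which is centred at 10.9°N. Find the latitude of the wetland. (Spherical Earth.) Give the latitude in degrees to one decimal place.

On Mercator, (apparent₁)/(apparent₂) = sec²φ₁ / sec²φ₂ when true areas are equal.
cos²φ₂ / cos²φ₁ = 4.2  ⇒  cos φ₁ = cos 10.9° / √4.2 = 0.9820/2.049 = 0.4791.
φ₁ = arccos(0.4791) ≈ 61.4°.

61.4°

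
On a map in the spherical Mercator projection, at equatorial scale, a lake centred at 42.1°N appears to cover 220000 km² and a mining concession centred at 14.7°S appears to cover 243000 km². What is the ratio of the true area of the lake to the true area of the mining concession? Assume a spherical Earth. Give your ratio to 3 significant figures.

Since Mercator area scale is 1/cos²φ, the true area equals the apparent area multiplied by cos²φ.
True area of lake: 220000 × cos²(42.1°) = 220000 × 0.5505 = 121100 km².
True area of mining concession: 243000 × cos²(14.7°) = 243000 × 0.9356 = 227400 km².
Ratio = 121100 / 227400 ≈ 0.533.

0.533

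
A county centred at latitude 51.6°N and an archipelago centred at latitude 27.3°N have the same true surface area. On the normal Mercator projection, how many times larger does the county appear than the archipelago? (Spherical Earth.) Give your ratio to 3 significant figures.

On Mercator, area is exaggerated by sec²φ = 1/cos²φ.
At 51.6°: sec²(51.6°) = 1/0.6211² = 2.592.
At 27.3°: sec²(27.3°) = 1/0.8886² = 1.266.
Ratio = 2.592/1.266 = cos²(27.3°)/cos²(51.6°) ≈ 2.05.

2.05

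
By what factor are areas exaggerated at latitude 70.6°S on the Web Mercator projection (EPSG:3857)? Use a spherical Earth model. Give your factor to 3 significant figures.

For Mercator, h = k = sec φ (a conformal cylindrical projection has a single point scale, 1/cos φ).
Areal scale = k² = sec²φ = 1/cos²(70.6°) = 1/0.3322² = 9.064.

9.06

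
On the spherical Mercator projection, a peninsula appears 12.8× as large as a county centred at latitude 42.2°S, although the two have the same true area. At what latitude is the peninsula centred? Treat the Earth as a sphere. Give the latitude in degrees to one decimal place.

78.0°

Mercator areal scale is sec²φ, so apparent-area ratio = sec²φ₁ / sec²φ₂ = cos²φ₂ / cos²φ₁.
cos²φ₂ / cos²φ₁ = 12.8  ⇒  cos φ₁ = cos 42.2° / √12.8 = 0.7408/3.578 = 0.2071.
φ₁ = arccos(0.2071) ≈ 78.0°.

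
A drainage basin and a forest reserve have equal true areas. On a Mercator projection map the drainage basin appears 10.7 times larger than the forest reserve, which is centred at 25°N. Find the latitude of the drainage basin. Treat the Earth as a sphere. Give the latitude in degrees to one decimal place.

For equal true areas on Mercator, apparent areas scale as sec²φ, so the ratio is cos²φ₂ / cos²φ₁.
cos²φ₂ / cos²φ₁ = 10.7  ⇒  cos φ₁ = cos 25° / √10.7 = 0.9063/3.271 = 0.2771.
φ₁ = arccos(0.2771) ≈ 73.9°.

73.9°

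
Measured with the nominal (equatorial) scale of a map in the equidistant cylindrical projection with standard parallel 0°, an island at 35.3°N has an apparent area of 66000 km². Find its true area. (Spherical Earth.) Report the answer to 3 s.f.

In the plate carrée (x = Rλ, y = Rφ), meridians are true-scale (h = 1) and parallels are stretched by k = sec φ.
Areal scale = h·k = 1 × sec φ; at 35.3°, h = 1.000, k = 1.225, so h·k = 1.225.
True area = apparent / (areal scale) = 66000 / 1.225 ≈ 53900 km².

53900 km²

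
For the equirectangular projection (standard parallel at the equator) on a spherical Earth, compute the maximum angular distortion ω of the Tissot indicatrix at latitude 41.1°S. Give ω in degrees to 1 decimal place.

16.2°

In the plate carrée (x = Rλ, y = Rφ), meridians are true-scale (h = 1) and parallels are stretched by k = sec φ.
At 41.1°: h = 1.000, k = 1.327; principal scales a = 1.327, b = 1.000.
sin(ω/2) = (a − b)/(a + b) = 0.3270/2.327 = 0.1405, so ω = 2 arcsin(0.1405) ≈ 16.2°.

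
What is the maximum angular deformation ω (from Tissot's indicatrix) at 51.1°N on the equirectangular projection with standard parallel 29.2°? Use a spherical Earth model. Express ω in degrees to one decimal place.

18.8°

The equidistant cylindrical projection with φ₀ = 29.2° has h = 1 (meridians true) and k = cos φ₀ / cos φ along parallels.
At 51.1°: h = 1.000, k = 1.390; principal scales a = 1.390, b = 1.000.
sin(ω/2) = (a − b)/(a + b) = 0.3901/2.390 = 0.1632, so ω = 2 arcsin(0.1632) ≈ 18.8°.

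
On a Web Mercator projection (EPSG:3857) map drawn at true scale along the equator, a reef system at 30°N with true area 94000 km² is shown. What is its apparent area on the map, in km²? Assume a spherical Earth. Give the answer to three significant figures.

Mercator is conformal, so the point scale is isotropic: h = k = sec φ = 1/cos φ.
Areal scale = k² = sec²φ = 1/cos²(30°) = 1/0.8660² = 1.333.
Apparent area = 94000 × 1.333 ≈ 125000 km².

125000 km²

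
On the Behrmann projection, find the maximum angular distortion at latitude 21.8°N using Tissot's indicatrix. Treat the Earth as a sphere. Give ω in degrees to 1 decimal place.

8.0°

The Behrmann projection is cylindrical equal-area with φ₀ = 30°. Cylindrical equal-area (φ₀ = 30°): h = cos φ / cos 30° along meridians, k = cos 30° / cos φ along parallels; h·k = 1.
At 21.8°: h = 1.072, k = 0.9327; principal scales a = 1.072, b = 0.9327.
sin(ω/2) = (a − b)/(a + b) = 0.1394/2.005 = 0.06953, so ω = 2 arcsin(0.06953) ≈ 8.0°.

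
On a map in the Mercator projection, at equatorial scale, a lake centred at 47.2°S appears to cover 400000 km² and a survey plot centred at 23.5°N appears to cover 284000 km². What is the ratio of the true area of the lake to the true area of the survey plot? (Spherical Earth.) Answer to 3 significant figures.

Mercator's areal exaggeration is sec²φ; hence true area = (apparent area) · cos²φ.
True area of lake: 400000 × cos²(47.2°) = 400000 × 0.4616 = 184700 km².
True area of survey plot: 284000 × cos²(23.5°) = 284000 × 0.8410 = 238800 km².
Ratio = 184700 / 238800 ≈ 0.773.

0.773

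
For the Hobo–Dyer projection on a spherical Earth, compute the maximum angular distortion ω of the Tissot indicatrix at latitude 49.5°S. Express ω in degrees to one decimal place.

The Hobo–Dyer projection is cylindrical equal-area with φ₀ = 37.5°. For cylindrical equal-area with standard parallel φ₀, h = cos φ / cos φ₀ and k = cos φ₀ / cos φ, so h·k = 1.
At 49.5°: h = 0.8186, k = 1.222; principal scales a = 1.222, b = 0.8186.
sin(ω/2) = (a − b)/(a + b) = 0.4030/2.040 = 0.1975, so ω = 2 arcsin(0.1975) ≈ 22.8°.

22.8°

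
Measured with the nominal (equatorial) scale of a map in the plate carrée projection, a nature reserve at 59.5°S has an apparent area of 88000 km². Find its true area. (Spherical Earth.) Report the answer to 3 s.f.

44700 km²

For the equirectangular projection with φ₀ = 0 (plate carrée), h = 1 along meridians and k = sec φ along parallels.
Areal scale = h·k = 1 × sec φ; at 59.5°, h = 1.000, k = 1.970, so h·k = 1.970.
True area = apparent / (areal scale) = 88000 / 1.970 ≈ 44700 km².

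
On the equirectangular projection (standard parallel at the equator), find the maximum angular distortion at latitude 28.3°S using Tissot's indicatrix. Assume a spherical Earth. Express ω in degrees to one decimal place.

Plate carrée maps x = Rλ, y = Rφ. The meridian scale is h = 1 and the parallel scale is k = 1/cos φ = sec φ.
At 28.3°: h = 1.000, k = 1.136; principal scales a = 1.136, b = 1.000.
sin(ω/2) = (a − b)/(a + b) = 0.1357/2.136 = 0.06356, so ω = 2 arcsin(0.06356) ≈ 7.3°.

7.3°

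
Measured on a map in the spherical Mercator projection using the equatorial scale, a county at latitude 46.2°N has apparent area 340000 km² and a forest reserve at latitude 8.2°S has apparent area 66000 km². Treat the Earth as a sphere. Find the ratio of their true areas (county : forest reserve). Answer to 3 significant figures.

2.52

Mercator's areal exaggeration is sec²φ; hence true area = (apparent area) · cos²φ.
True area of county: 340000 × cos²(46.2°) = 340000 × 0.4791 = 162900 km².
True area of forest reserve: 66000 × cos²(8.2°) = 66000 × 0.9797 = 64660 km².
Ratio = 162900 / 64660 ≈ 2.52.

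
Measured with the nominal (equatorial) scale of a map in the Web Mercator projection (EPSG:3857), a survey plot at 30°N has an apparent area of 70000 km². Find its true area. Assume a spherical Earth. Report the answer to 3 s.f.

52500 km²

Mercator is conformal, so the point scale is isotropic: h = k = sec φ = 1/cos φ.
Areal scale = k² = sec²φ = 1/cos²(30°) = 1/0.8660² = 1.333.
True area = apparent / (areal scale) = 70000 / 1.333 ≈ 52500 km².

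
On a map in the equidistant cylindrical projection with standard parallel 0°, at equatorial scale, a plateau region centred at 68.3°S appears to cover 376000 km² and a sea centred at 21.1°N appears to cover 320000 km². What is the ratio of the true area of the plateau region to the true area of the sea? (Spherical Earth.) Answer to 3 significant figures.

Plate carrée has h = 1 and k = sec φ, giving areal scale sec φ; true area = (apparent area) · cos φ.
True area of plateau region: 376000 × cos(68.3°) = 376000 × 0.3697 = 139000 km².
True area of sea: 320000 × cos(21.1°) = 320000 × 0.9330 = 298500 km².
Ratio = 139000 / 298500 ≈ 0.466.

0.466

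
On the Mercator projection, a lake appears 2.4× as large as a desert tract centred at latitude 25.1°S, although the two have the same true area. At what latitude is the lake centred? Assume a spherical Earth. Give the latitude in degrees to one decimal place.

54.2°

For equal true areas on Mercator, apparent areas scale as sec²φ, so the ratio is cos²φ₂ / cos²φ₁.
cos²φ₂ / cos²φ₁ = 2.4  ⇒  cos φ₁ = cos 25.1° / √2.4 = 0.9056/1.549 = 0.5845.
φ₁ = arccos(0.5845) ≈ 54.2°.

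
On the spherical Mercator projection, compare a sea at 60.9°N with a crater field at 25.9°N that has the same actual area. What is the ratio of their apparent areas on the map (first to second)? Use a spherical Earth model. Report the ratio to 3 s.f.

3.42

On Mercator, area is exaggerated by sec²φ = 1/cos²φ.
At 60.9°: sec²(60.9°) = 1/0.4863² = 4.228.
At 25.9°: sec²(25.9°) = 1/0.8996² = 1.236.
Ratio = 4.228/1.236 = cos²(25.9°)/cos²(60.9°) ≈ 3.42.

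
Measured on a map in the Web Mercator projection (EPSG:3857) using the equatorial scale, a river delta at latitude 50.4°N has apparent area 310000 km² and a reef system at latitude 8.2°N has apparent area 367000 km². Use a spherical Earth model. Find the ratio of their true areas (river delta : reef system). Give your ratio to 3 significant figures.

0.350

Since Mercator area scale is 1/cos²φ, the true area equals the apparent area multiplied by cos²φ.
True area of river delta: 310000 × cos²(50.4°) = 310000 × 0.4063 = 126000 km².
True area of reef system: 367000 × cos²(8.2°) = 367000 × 0.9797 = 359500 km².
Ratio = 126000 / 359500 ≈ 0.350.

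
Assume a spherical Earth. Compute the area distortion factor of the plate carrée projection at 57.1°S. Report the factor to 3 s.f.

For the equirectangular projection with φ₀ = 0 (plate carrée), h = 1 along meridians and k = sec φ along parallels.
Areal scale = h·k = 1 × sec φ; at 57.1°, h = 1.000, k = 1.841, so h·k = 1.841.

1.84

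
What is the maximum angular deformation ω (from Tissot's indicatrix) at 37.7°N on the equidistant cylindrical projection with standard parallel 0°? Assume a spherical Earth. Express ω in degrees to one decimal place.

In the plate carrée (x = Rλ, y = Rφ), meridians are true-scale (h = 1) and parallels are stretched by k = sec φ.
At 37.7°: h = 1.000, k = 1.264; principal scales a = 1.264, b = 1.000.
sin(ω/2) = (a − b)/(a + b) = 0.2639/2.264 = 0.1166, so ω = 2 arcsin(0.1166) ≈ 13.4°.

13.4°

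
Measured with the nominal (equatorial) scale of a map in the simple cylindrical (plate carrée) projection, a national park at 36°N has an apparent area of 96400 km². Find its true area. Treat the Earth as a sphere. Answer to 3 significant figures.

Plate carrée maps x = Rλ, y = Rφ. The meridian scale is h = 1 and the parallel scale is k = 1/cos φ = sec φ.
Areal scale = h·k = 1 × sec φ; at 36°, h = 1.000, k = 1.236, so h·k = 1.236.
True area = apparent / (areal scale) = 96400 / 1.236 ≈ 78000 km².

78000 km²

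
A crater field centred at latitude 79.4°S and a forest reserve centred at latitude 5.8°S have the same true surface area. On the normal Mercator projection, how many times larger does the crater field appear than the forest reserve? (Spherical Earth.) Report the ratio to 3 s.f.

Mercator areal scale is sec²φ.
At 79.4°: sec²(79.4°) = 1/0.1840² = 29.55.
At 5.8°: sec²(5.8°) = 1/0.9949² = 1.010.
Ratio = 29.55/1.010 = cos²(5.8°)/cos²(79.4°) ≈ 29.3.

29.3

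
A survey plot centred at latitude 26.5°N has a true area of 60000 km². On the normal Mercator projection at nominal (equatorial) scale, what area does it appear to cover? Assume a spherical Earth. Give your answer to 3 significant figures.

For Mercator, h = k = sec φ (a conformal cylindrical projection has a single point scale, 1/cos φ).
Areal scale = k² = sec²φ = 1/cos²(26.5°) = 1/0.8949² = 1.249.
Apparent area = 60000 × 1.249 ≈ 74900 km².

74900 km²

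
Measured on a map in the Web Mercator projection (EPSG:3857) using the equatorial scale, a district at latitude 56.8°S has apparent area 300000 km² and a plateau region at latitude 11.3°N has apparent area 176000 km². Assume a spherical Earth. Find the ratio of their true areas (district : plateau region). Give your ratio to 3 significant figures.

0.531

Mercator's areal exaggeration is sec²φ; hence true area = (apparent area) · cos²φ.
True area of district: 300000 × cos²(56.8°) = 300000 × 0.2998 = 89950 km².
True area of plateau region: 176000 × cos²(11.3°) = 176000 × 0.9616 = 169200 km².
Ratio = 89950 / 169200 ≈ 0.531.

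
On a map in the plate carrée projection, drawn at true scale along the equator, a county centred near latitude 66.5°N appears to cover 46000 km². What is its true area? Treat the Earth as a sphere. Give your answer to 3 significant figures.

18300 km²

In the plate carrée (x = Rλ, y = Rφ), meridians are true-scale (h = 1) and parallels are stretched by k = sec φ.
Areal scale = h·k = 1 × sec φ; at 66.5°, h = 1.000, k = 2.508, so h·k = 2.508.
True area = apparent / (areal scale) = 46000 / 2.508 ≈ 18300 km².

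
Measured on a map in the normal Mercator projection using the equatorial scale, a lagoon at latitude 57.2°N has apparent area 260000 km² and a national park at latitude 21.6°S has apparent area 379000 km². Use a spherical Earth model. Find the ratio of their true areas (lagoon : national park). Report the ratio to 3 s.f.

0.233

On Mercator the areal scale is sec²φ, so true area = apparent × cos²φ.
True area of lagoon: 260000 × cos²(57.2°) = 260000 × 0.2934 = 76300 km².
True area of national park: 379000 × cos²(21.6°) = 379000 × 0.8645 = 327600 km².
Ratio = 76300 / 327600 ≈ 0.233.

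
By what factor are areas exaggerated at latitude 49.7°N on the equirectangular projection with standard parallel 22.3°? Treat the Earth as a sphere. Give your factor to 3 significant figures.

With standard parallel φ₀ = 22.3°, the equirectangular projection gives x = Rλ cos φ₀, y = Rφ, so h = 1 and k = cos 22.3° / cos φ.
Areal scale = h·k = 1 × cos φ₀ / cos φ; at 49.7°, h = 1.000, k = 1.430, so h·k = 1.430.

1.43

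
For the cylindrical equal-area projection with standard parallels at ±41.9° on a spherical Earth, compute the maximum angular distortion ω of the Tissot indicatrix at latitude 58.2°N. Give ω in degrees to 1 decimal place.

A cylindrical equal-area projection with standard parallel φ₀ has meridian scale h = cos φ / cos φ₀ and parallel scale k = cos φ₀ / cos φ (so areas are preserved, h·k = 1).
At 58.2°: h = 0.7080, k = 1.412; principal scales a = 1.412, b = 0.7080.
sin(ω/2) = (a − b)/(a + b) = 0.7045/2.120 = 0.3322, so ω = 2 arcsin(0.3322) ≈ 38.8°.

38.8°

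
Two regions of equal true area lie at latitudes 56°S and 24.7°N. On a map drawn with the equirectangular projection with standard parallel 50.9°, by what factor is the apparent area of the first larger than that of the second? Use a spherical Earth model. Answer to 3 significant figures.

In the equirectangular projection with standard parallel φ₀ = 50.9° (x = Rλ cos φ₀, y = Rφ), meridians are true-scale (h = 1) and the parallel scale is k = cos φ₀ / cos φ.
Areal scale at 56°: h·k = 1.000 × 1.128 = 1.128.
Areal scale at 24.7°: h·k = 1.000 × 0.6942 = 0.6942.
Ratio = 1.128/0.6942 ≈ 1.62.

1.62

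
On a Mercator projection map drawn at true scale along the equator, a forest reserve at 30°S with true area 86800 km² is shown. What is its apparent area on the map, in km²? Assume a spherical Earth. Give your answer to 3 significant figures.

For Mercator, h = k = sec φ (a conformal cylindrical projection has a single point scale, 1/cos φ).
Areal scale = k² = sec²φ = 1/cos²(30°) = 1/0.8660² = 1.333.
Apparent area = 86800 × 1.333 ≈ 116000 km².

116000 km²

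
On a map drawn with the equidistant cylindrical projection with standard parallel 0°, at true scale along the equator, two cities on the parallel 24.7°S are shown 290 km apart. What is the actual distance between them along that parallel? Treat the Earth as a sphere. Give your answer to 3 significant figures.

263 km

For the equirectangular projection with φ₀ = 0 (plate carrée), h = 1 along meridians and k = sec φ along parallels.
Along the parallel at 24.7°, map distances are exaggerated by k = sec 24.7° = 1.101.
True distance = 290 / 1.101 = 290 × cos 24.7° ≈ 263 km.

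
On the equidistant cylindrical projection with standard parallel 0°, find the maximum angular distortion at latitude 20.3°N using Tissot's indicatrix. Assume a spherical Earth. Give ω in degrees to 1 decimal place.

Plate carrée maps x = Rλ, y = Rφ. The meridian scale is h = 1 and the parallel scale is k = 1/cos φ = sec φ.
At 20.3°: h = 1.000, k = 1.066; principal scales a = 1.066, b = 1.000.
sin(ω/2) = (a − b)/(a + b) = 0.06622/2.066 = 0.03205, so ω = 2 arcsin(0.03205) ≈ 3.7°.

3.7°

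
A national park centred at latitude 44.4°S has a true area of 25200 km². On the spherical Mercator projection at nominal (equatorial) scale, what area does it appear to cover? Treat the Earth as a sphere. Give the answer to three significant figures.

49400 km²

For Mercator, h = k = sec φ (a conformal cylindrical projection has a single point scale, 1/cos φ).
Areal scale = k² = sec²φ = 1/cos²(44.4°) = 1/0.7145² = 1.959.
Apparent area = 25200 × 1.959 ≈ 49400 km².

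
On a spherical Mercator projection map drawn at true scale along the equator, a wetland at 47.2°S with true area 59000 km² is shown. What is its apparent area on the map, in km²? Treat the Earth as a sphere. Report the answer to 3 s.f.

128000 km²

The Mercator projection is conformal; its linear scale factor is the same in every direction and equals sec φ = 1/cos φ.
Areal scale = k² = sec²φ = 1/cos²(47.2°) = 1/0.6794² = 2.166.
Apparent area = 59000 × 2.166 ≈ 128000 km².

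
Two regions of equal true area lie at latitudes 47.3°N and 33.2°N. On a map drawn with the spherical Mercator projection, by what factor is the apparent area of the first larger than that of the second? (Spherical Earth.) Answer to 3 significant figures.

Mercator is conformal with k = sec φ, so areal scale = k² = sec²φ.
At 47.3°: sec²(47.3°) = 1/0.6782² = 2.174.
At 33.2°: sec²(33.2°) = 1/0.8368² = 1.428.
Ratio = 2.174/1.428 = cos²(33.2°)/cos²(47.3°) ≈ 1.52.

1.52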